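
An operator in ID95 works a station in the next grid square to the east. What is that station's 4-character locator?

JD05

Longitude square 9; +1 → 10, wraps to 0, carry into field.
Longitude field I = 8; +1 → 9 = J.
The latitude characters are unchanged.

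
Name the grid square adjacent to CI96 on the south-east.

Longitude square 9; +1 → 10, wraps to 0, carry into field.
Longitude field C = 2; +1 → 3 = D.
Latitude square 6; −1 → 5.

DI05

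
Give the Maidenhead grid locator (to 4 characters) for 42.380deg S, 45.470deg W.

Shift to the Maidenhead origin (180°W, 90°S): lon 134.53, lat 47.62.
Field: lon ⌊134.53/20⌋ = 6 → G; lat ⌊47.62/10⌋ = 4 → E.
Square: lon ⌊14.53/2⌋ = 7; lat ⌊7.62/1⌋ = 7.

GE77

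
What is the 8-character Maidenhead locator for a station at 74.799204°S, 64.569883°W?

Add 180° to longitude and 90° to latitude: 115.43012, 15.20080.
Field (20°×10°, letters A–R): lon ⌊115.43012/20⌋ = 5 → F; lat ⌊15.20080/10⌋ = 1 → B.
Square (2°×1°, digits 0–9): lon ⌊15.43012/2⌋ = 7; lat ⌊5.20080/1⌋ = 5.
Subsquare (5′×2.5′, letters a–x): lon ⌊1.43012/0.0833333⌋ = 17 → r; lat ⌊0.20080/0.0416667⌋ = 4 → e.
Extended square (30″×15″, digits 0–9): lon ⌊0.01345/0.00833333⌋ = 1; lat ⌊0.03413/0.00416667⌋ = 8.

FB75re18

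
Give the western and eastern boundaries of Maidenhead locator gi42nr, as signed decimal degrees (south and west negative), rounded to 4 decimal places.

-50.9167, -50.8333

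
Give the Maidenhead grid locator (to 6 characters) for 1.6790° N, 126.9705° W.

CJ61mq

Offset from 180°W / 90°S: lon 53.0295°, lat 91.6790°.
Field: lon ⌊53.0295/20⌋ = 2 → C; lat ⌊91.6790/10⌋ = 9 → J.
Square: lon ⌊13.0295/2⌋ = 6; lat ⌊1.6790/1⌋ = 1.
Subsquare: lon ⌊1.0295/0.0833333⌋ = 12 → m; lat ⌊0.6790/0.0416667⌋ = 16 → q.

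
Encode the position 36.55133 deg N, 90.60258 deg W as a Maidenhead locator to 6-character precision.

Add 180° to longitude and 90° to latitude: 89.3974, 126.5513.
Field (20°×10°, letters A–R): 89.3974/20 → 4 → E, 126.5513/10 → 12 → M; chars EM.
Square (2°×1°, digits 0–9): 9.3974/2 → 4, 6.5513/1 → 6; chars 46.
Subsquare (5′×2.5′, letters a–x): 1.3974/0.0833333 → 16 → q, 0.5513/0.0416667 → 13 → n; chars qn.

EM46qn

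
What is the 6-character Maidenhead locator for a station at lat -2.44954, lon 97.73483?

Offset from 180°W / 90°S: lon 277.7348°, lat 87.5505°.
Field (20°×10°, letters A–R): 277.7348/20 → 13 → N, 87.5505/10 → 8 → I; chars NI.
Square (2°×1°, digits 0–9): 17.7348/2 → 8, 7.5505/1 → 7; chars 87.
Subsquare (5′×2.5′, letters a–x): 1.7348/0.0833333 → 20 → u, 0.5505/0.0416667 → 13 → n; chars un.

NI87un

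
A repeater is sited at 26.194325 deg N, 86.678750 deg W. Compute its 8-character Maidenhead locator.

Add 180° to longitude and 90° to latitude: 93.32125, 116.19432.
Field: lon ⌊93.32125/20⌋ = 4 → E; lat ⌊116.19432/10⌋ = 11 → L.
Square: lon ⌊13.32125/2⌋ = 6; lat ⌊6.19432/1⌋ = 6.
Subsquare: lon ⌊1.32125/0.0833333⌋ = 15 → p; lat ⌊0.19432/0.0416667⌋ = 4 → e.
Extended square: lon ⌊0.07125/0.00833333⌋ = 8; lat ⌊0.02766/0.00416667⌋ = 6.

EL66pe86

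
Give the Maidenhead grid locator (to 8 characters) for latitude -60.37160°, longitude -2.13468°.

IC89wp30

Shift to the Maidenhead origin (180°W, 90°S): lon 177.86532, lat 29.62840.
Field: lon ⌊177.86532/20⌋ = 8 → I; lat ⌊29.62840/10⌋ = 2 → C.
Square: lon ⌊17.86532/2⌋ = 8; lat ⌊9.62840/1⌋ = 9.
Subsquare: lon ⌊1.86532/0.0833333⌋ = 22 → w; lat ⌊0.62840/0.0416667⌋ = 15 → p.
Extended square: lon ⌊0.03199/0.00833333⌋ = 3; lat ⌊0.00340/0.00416667⌋ = 0.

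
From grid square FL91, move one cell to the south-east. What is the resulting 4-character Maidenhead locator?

GL00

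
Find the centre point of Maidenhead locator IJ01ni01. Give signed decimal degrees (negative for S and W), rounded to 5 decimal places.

Field I=8, J=9: +8·20° lon, +9·10° lat → SW at lon -20°, lat 0°.
Square 0, 1: +0·2° lon, +1·1° lat → SW at lon -20°, lat 1°.
Subsquare n=13, i=8: +13·0.0833333° lon, +8·0.0416667° lat → SW at lon -18.9167°, lat 1.33333°.
Extended square 0, 1: +0·0.00833333° lon, +1·0.00416667° lat → SW at lon -18.9167°, lat 1.3375°.
Cell spans 0.00833333° lon × 0.00416667° lat. Centre is SW corner plus half of each.
latitude 1.33958, longitude -18.91250.

1.33958, -18.91250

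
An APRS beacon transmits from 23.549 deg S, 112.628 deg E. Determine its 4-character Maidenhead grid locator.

OG66

Shift to the Maidenhead origin (180°W, 90°S): lon 292.63, lat 66.45.
Field (20°×10°, letters A–R): lon ⌊292.63/20⌋ = 14 → O; lat ⌊66.45/10⌋ = 6 → G.
Square (2°×1°, digits 0–9): lon ⌊12.63/2⌋ = 6; lat ⌊6.45/1⌋ = 6.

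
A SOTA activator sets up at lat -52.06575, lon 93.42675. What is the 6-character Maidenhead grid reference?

ND67rw

Add 180° to longitude and 90° to latitude: 273.4267, 37.9342.
Field: 273.4267/20 → 13 → N, 37.9342/10 → 3 → D; chars ND.
Square: 13.4267/2 → 6, 7.9342/1 → 7; chars 67.
Subsquare: 1.4267/0.0833333 → 17 → r, 0.9342/0.0416667 → 22 → w; chars rw.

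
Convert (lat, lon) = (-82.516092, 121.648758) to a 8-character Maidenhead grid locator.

PA07tl76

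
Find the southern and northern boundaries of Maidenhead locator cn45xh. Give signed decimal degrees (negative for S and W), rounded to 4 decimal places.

Field C=2, N=13: +2·20° lon, +13·10° lat → SW at lon -140°, lat 40°.
Square 4, 5: +4·2° lon, +5·1° lat → SW at lon -132°, lat 45°.
Subsquare x=23, h=7: +23·0.0833333° lon, +7·0.0416667° lat → SW at lon -130.083°, lat 45.2917°.
Cell spans 0.0833333° lon × 0.0416667° lat.
south 45.2917, north 45.3333.

45.2917, 45.3333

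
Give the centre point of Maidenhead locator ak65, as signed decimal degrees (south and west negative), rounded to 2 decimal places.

Field A=0, K=10: +0·20° lon, +10·10° lat → SW at lon -180°, lat 10°.
Square 6, 5: +6·2° lon, +5·1° lat → SW at lon -168°, lat 15°.
Cell spans 2° lon × 1° lat. Centre is SW corner plus half of each.
latitude 15.50, longitude -167.00.

15.50, -167.00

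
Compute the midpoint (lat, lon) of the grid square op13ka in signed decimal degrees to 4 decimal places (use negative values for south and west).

63.0208, 102.8750

Field O=14, P=15: +14·20° lon, +15·10° lat → SW at lon 100°, lat 60°.
Square 1, 3: +1·2° lon, +3·1° lat → SW at lon 102°, lat 63°.
Subsquare k=10, a=0: +10·0.0833333° lon, +0·0.0416667° lat → SW at lon 102.833°, lat 63°.
Cell spans 0.0833333° lon × 0.0416667° lat. Centre is SW corner plus half of each.
latitude 63.0208, longitude 102.8750.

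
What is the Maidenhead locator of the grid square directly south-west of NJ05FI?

NJ05eh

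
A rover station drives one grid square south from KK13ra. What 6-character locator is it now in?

KK12rx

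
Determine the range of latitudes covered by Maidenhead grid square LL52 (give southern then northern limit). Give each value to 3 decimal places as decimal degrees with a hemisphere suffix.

22.000° N, 23.000° N

Field L=11, L=11: +11·20° lon, +11·10° lat → SW at lon 40°, lat 20°.
Square 5, 2: +5·2° lon, +2·1° lat → SW at lon 50°, lat 22°.
Cell spans 2° lon × 1° lat.
south 22.000° N, north 23.000° N.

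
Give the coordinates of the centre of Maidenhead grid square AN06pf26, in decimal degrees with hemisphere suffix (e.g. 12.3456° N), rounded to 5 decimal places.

46.23542° N, 178.72917° W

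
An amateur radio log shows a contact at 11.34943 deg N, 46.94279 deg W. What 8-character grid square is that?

Shift to the Maidenhead origin (180°W, 90°S): lon 133.05721, lat 101.34943.
Field: lon ⌊133.05721/20⌋ = 6 → G; lat ⌊101.34943/10⌋ = 10 → K.
Square: lon ⌊13.05721/2⌋ = 6; lat ⌊1.34943/1⌋ = 1.
Subsquare: lon ⌊1.05721/0.0833333⌋ = 12 → m; lat ⌊0.34943/0.0416667⌋ = 8 → i.
Extended square: lon ⌊0.05721/0.00833333⌋ = 6; lat ⌊0.01610/0.00416667⌋ = 3.

GK61mi63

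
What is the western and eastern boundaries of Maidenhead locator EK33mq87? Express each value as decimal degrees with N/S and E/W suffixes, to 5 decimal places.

92.93333° W, 92.92500° W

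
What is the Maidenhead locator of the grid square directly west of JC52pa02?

JC52oa92

Longitude extended square 0; −1 → -1, wraps to 9, carry into subsquare.
Longitude subsquare p = 15; −1 → 14 = o.
The latitude characters are unchanged.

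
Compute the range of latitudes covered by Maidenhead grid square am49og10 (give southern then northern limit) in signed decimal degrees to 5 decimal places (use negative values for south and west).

39.25000, 39.25417

Field A=0, M=12: +0·20° lon, +12·10° lat → SW at lon -180°, lat 30°.
Square 4, 9: +4·2° lon, +9·1° lat → SW at lon -172°, lat 39°.
Subsquare o=14, g=6: +14·0.0833333° lon, +6·0.0416667° lat → SW at lon -170.833°, lat 39.25°.
Extended square 1, 0: +1·0.00833333° lon, +0·0.00416667° lat → SW at lon -170.825°, lat 39.25°.
Cell spans 0.00833333° lon × 0.00416667° lat.
south 39.25000, north 39.25417.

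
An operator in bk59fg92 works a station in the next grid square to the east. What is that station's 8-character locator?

BK59gg02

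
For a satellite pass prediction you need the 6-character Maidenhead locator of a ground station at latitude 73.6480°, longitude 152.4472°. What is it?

QQ63fp

Offset from 180°W / 90°S: lon 332.4472°, lat 163.6480°.
Field: lon ⌊332.4472/20⌋ = 16 → Q; lat ⌊163.6480/10⌋ = 16 → Q.
Square: lon ⌊12.4472/2⌋ = 6; lat ⌊3.6480/1⌋ = 3.
Subsquare: lon ⌊0.4472/0.0833333⌋ = 5 → f; lat ⌊0.6480/0.0416667⌋ = 15 → p.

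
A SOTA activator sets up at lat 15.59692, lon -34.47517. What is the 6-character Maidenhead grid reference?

HK25so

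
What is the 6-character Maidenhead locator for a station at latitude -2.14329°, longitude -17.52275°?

Offset from 180°W / 90°S: lon 162.4772°, lat 87.8567°.
Field: 162.4772/20 → 8 → I, 87.8567/10 → 8 → I; chars II.
Square: 2.4772/2 → 1, 7.8567/1 → 7; chars 17.
Subsquare: 0.4772/0.0833333 → 5 → f, 0.8567/0.0416667 → 20 → u; chars fu.

II17fu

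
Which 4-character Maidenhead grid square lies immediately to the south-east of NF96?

Longitude square 9; +1 → 10, wraps to 0, carry into field.
Longitude field N = 13; +1 → 14 = O.
Latitude square 6; −1 → 5.

OF05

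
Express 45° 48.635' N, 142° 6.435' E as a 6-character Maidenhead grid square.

Shift to the Maidenhead origin (180°W, 90°S): lon 322.1073, lat 135.8106.
Field: 322.1073/20 → 16 → Q, 135.8106/10 → 13 → N; chars QN.
Square: 2.1073/2 → 1, 5.8106/1 → 5; chars 15.
Subsquare: 0.1073/0.0833333 → 1 → b, 0.8106/0.0416667 → 19 → t; chars bt.

QN15bt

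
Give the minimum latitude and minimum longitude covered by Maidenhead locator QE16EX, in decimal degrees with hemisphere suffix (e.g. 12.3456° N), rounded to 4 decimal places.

Field Q=16, E=4: +16·20° lon, +4·10° lat → SW at lon 140°, lat -50°.
Square 1, 6: +1·2° lon, +6·1° lat → SW at lon 142°, lat -44°.
Subsquare e=4, x=23: +4·0.0833333° lon, +23·0.0416667° lat → SW at lon 142.333°, lat -43.0417°.
latitude 43.0417° S, longitude 142.3333° E.

43.0417° S, 142.3333° E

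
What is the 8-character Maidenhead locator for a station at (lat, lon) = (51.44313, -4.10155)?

Shift to the Maidenhead origin (180°W, 90°S): lon 175.89845, lat 141.44313.
Field (20°×10°, letters A–R): lon ⌊175.89845/20⌋ = 8 → I; lat ⌊141.44313/10⌋ = 14 → O.
Square (2°×1°, digits 0–9): lon ⌊15.89845/2⌋ = 7; lat ⌊1.44313/1⌋ = 1.
Subsquare (5′×2.5′, letters a–x): lon ⌊1.89845/0.0833333⌋ = 22 → w; lat ⌊0.44313/0.0416667⌋ = 10 → k.
Extended square (30″×15″, digits 0–9): lon ⌊0.06512/0.00833333⌋ = 7; lat ⌊0.02646/0.00416667⌋ = 6.

IO71wk76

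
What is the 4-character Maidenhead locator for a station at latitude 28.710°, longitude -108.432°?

DL58

Add 180° to longitude and 90° to latitude: 71.57, 118.71.
Field: 71.57/20 → 3 → D, 118.71/10 → 11 → L; chars DL.
Square: 11.57/2 → 5, 8.71/1 → 8; chars 58.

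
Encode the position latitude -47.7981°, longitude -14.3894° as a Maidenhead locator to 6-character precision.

IE22te

Shift to the Maidenhead origin (180°W, 90°S): lon 165.6106, lat 42.2019.
Field: 165.6106/20 → 8 → I, 42.2019/10 → 4 → E; chars IE.
Square: 5.6106/2 → 2, 2.2019/1 → 2; chars 22.
Subsquare: 1.6106/0.0833333 → 19 → t, 0.2019/0.0416667 → 4 → e; chars te.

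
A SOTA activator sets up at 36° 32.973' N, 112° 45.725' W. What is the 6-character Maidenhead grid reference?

Shift to the Maidenhead origin (180°W, 90°S): lon 67.2379, lat 126.5496.
Field: 67.2379/20 → 3 → D, 126.5496/10 → 12 → M; chars DM.
Square: 7.2379/2 → 3, 6.5496/1 → 6; chars 36.
Subsquare: 1.2379/0.0833333 → 14 → o, 0.5496/0.0416667 → 13 → n; chars on.

DM36on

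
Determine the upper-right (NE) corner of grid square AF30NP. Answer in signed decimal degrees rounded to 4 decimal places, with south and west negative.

-39.3333, -172.8333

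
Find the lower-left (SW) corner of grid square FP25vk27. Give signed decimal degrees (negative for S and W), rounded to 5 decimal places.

65.44583, -74.23333

Field F=5, P=15: +5·20° lon, +15·10° lat → SW at lon -80°, lat 60°.
Square 2, 5: +2·2° lon, +5·1° lat → SW at lon -76°, lat 65°.
Subsquare v=21, k=10: +21·0.0833333° lon, +10·0.0416667° lat → SW at lon -74.25°, lat 65.4167°.
Extended square 2, 7: +2·0.00833333° lon, +7·0.00416667° lat → SW at lon -74.2333°, lat 65.4458°.
latitude 65.44583, longitude -74.23333.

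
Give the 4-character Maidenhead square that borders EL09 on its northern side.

Latitude square 9; +1 → 10, wraps to 0, carry into field.
Latitude field L = 11; +1 → 12 = M.
The longitude characters are unchanged.

EM00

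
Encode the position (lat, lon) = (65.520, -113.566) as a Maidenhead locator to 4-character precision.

Shift to the Maidenhead origin (180°W, 90°S): lon 66.43, lat 155.52.
Field: 66.43/20 → 3 → D, 155.52/10 → 15 → P; chars DP.
Square: 6.43/2 → 3, 5.52/1 → 5; chars 35.

DP35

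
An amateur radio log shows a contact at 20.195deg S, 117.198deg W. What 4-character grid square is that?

Add 180° to longitude and 90° to latitude: 62.80, 69.81.
Field: lon ⌊62.80/20⌋ = 3 → D; lat ⌊69.81/10⌋ = 6 → G.
Square: lon ⌊2.80/2⌋ = 1; lat ⌊9.81/1⌋ = 9.

DG19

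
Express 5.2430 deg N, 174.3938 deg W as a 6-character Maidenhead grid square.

AJ25tf

Offset from 180°W / 90°S: lon 5.6062°, lat 95.2430°.
Field: lon ⌊5.6062/20⌋ = 0 → A; lat ⌊95.2430/10⌋ = 9 → J.
Square: lon ⌊5.6062/2⌋ = 2; lat ⌊5.2430/1⌋ = 5.
Subsquare: lon ⌊1.6062/0.0833333⌋ = 19 → t; lat ⌊0.2430/0.0416667⌋ = 5 → f.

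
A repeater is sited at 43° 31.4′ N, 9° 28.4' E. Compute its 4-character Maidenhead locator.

JN43

Shift to the Maidenhead origin (180°W, 90°S): lon 189.47, lat 133.52.
Field (20°×10°, letters A–R): 189.47/20 → 9 → J, 133.52/10 → 13 → N; chars JN.
Square (2°×1°, digits 0–9): 9.47/2 → 4, 3.52/1 → 3; chars 43.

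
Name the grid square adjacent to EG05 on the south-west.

Longitude square 0; −1 → -1, wraps to 9, carry into field.
Longitude field E = 4; −1 → 3 = D.
Latitude square 5; −1 → 4.

DG94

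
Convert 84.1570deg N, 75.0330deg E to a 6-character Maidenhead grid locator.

Add 180° to longitude and 90° to latitude: 255.0330, 174.1570.
Field (20°×10°, letters A–R): 255.0330/20 → 12 → M, 174.1570/10 → 17 → R; chars MR.
Square (2°×1°, digits 0–9): 15.0330/2 → 7, 4.1570/1 → 4; chars 74.
Subsquare (5′×2.5′, letters a–x): 1.0330/0.0833333 → 12 → m, 0.1570/0.0416667 → 3 → d; chars md.

MR74md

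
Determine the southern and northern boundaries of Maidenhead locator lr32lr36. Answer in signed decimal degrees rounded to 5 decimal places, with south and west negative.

Field L=11, R=17: +11·20° lon, +17·10° lat → SW at lon 40°, lat 80°.
Square 3, 2: +3·2° lon, +2·1° lat → SW at lon 46°, lat 82°.
Subsquare l=11, r=17: +11·0.0833333° lon, +17·0.0416667° lat → SW at lon 46.9167°, lat 82.7083°.
Extended square 3, 6: +3·0.00833333° lon, +6·0.00416667° lat → SW at lon 46.9417°, lat 82.7333°.
Cell spans 0.00833333° lon × 0.00416667° lat.
south 82.73333, north 82.73750.

82.73333, 82.73750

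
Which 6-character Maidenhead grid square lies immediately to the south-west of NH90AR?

Longitude subsquare a = 0; −1 → -1, wraps to 23 = x, carry into square.
Longitude square 9; −1 → 8.
Latitude subsquare r = 17; −1 → 16 = q.

NH80xq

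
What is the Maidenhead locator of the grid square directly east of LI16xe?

Longitude subsquare x = 23; +1 → 24, wraps to 0 = a, carry into square.
Longitude square 1; +1 → 2.
The latitude characters are unchanged.

LI26ae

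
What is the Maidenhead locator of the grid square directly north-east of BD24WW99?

Longitude extended square 9; +1 → 10, wraps to 0, carry into subsquare.
Longitude subsquare w = 22; +1 → 23 = x.
Latitude extended square 9; +1 → 10, wraps to 0, carry into subsquare.
Latitude subsquare w = 22; +1 → 23 = x.

BD24xx00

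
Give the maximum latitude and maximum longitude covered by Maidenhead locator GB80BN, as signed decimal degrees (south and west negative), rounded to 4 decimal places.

-79.4167, -43.8333

Field G=6, B=1: +6·20° lon, +1·10° lat → SW at lon -60°, lat -80°.
Square 8, 0: +8·2° lon, +0·1° lat → SW at lon -44°, lat -80°.
Subsquare b=1, n=13: +1·0.0833333° lon, +13·0.0416667° lat → SW at lon -43.9167°, lat -79.4583°.
Cell spans 0.0833333° lon × 0.0416667° lat. NE corner is SW corner plus one full cell.
latitude -79.4167, longitude -43.8333.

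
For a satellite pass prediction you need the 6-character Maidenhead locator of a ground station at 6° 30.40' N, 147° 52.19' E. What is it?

QJ36wm

Offset from 180°W / 90°S: lon 327.8698°, lat 96.5067°.
Field: lon ⌊327.8698/20⌋ = 16 → Q; lat ⌊96.5067/10⌋ = 9 → J.
Square: lon ⌊7.8698/2⌋ = 3; lat ⌊6.5067/1⌋ = 6.
Subsquare: lon ⌊1.8698/0.0833333⌋ = 22 → w; lat ⌊0.5067/0.0416667⌋ = 12 → m.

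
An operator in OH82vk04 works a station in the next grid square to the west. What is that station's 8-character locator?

Longitude extended square 0; −1 → -1, wraps to 9, carry into subsquare.
Longitude subsquare v = 21; −1 → 20 = u.
The latitude characters are unchanged.

OH82uk94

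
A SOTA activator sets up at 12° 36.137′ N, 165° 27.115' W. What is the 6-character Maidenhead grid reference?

AK72go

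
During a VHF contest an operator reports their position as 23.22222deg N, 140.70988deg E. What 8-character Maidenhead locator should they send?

QL03if53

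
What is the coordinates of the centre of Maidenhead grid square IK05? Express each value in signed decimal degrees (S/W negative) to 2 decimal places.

15.50, -19.00

Field I=8, K=10: +8·20° lon, +10·10° lat → SW at lon -20°, lat 10°.
Square 0, 5: +0·2° lon, +5·1° lat → SW at lon -20°, lat 15°.
Cell spans 2° lon × 1° lat. Centre is SW corner plus half of each.
latitude 15.50, longitude -19.00.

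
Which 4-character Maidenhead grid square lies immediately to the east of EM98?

FM08

Longitude square 9; +1 → 10, wraps to 0, carry into field.
Longitude field E = 4; +1 → 5 = F.
The latitude characters are unchanged.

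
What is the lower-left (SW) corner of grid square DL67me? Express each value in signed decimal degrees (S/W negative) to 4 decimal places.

27.1667, -107.0000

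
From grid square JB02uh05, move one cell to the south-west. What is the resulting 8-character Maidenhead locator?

JB02th94

Longitude extended square 0; −1 → -1, wraps to 9, carry into subsquare.
Longitude subsquare u = 20; −1 → 19 = t.
Latitude extended square 5; −1 → 4.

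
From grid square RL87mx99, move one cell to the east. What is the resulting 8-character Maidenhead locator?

RL87nx09

Longitude extended square 9; +1 → 10, wraps to 0, carry into subsquare.
Longitude subsquare m = 12; +1 → 13 = n.
The latitude characters are unchanged.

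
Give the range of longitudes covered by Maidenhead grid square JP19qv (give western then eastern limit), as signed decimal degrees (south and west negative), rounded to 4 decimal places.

Field J=9, P=15: +9·20° lon, +15·10° lat → SW at lon 0°, lat 60°.
Square 1, 9: +1·2° lon, +9·1° lat → SW at lon 2°, lat 69°.
Subsquare q=16, v=21: +16·0.0833333° lon, +21·0.0416667° lat → SW at lon 3.33333°, lat 69.875°.
Cell spans 0.0833333° lon × 0.0416667° lat.
west 3.3333, east 3.4167.

3.3333, 3.4167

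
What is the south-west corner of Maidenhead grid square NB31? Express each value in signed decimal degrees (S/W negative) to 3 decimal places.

Field N=13, B=1: +13·20° lon, +1·10° lat → SW at lon 80°, lat -80°.
Square 3, 1: +3·2° lon, +1·1° lat → SW at lon 86°, lat -79°.
latitude -79.000, longitude 86.000.

-79.000, 86.000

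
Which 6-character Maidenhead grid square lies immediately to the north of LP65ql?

Latitude subsquare l = 11; +1 → 12 = m.
The longitude characters are unchanged.

LP65qm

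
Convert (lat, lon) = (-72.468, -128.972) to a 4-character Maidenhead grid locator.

Offset from 180°W / 90°S: lon 51.03°, lat 17.53°.
Field: 51.03/20 → 2 → C, 17.53/10 → 1 → B; chars CB.
Square: 11.03/2 → 5, 7.53/1 → 7; chars 57.

CB57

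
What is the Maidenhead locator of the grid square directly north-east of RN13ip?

RN13jq

Longitude subsquare i = 8; +1 → 9 = j.
Latitude subsquare p = 15; +1 → 16 = q.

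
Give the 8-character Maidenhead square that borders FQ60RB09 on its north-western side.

FQ60qc90

Longitude extended square 0; −1 → -1, wraps to 9, carry into subsquare.
Longitude subsquare r = 17; −1 → 16 = q.
Latitude extended square 9; +1 → 10, wraps to 0, carry into subsquare.
Latitude subsquare b = 1; +1 → 2 = c.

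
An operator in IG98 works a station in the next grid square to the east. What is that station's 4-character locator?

JG08

Longitude square 9; +1 → 10, wraps to 0, carry into field.
Longitude field I = 8; +1 → 9 = J.
The latitude characters are unchanged.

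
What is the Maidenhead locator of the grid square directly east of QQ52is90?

QQ52js00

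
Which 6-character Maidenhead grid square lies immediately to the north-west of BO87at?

BO77xu

Longitude subsquare a = 0; −1 → -1, wraps to 23 = x, carry into square.
Longitude square 8; −1 → 7.
Latitude subsquare t = 19; +1 → 20 = u.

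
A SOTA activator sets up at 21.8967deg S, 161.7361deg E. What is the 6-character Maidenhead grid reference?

Add 180° to longitude and 90° to latitude: 341.7361, 68.1033.
Field: lon ⌊341.7361/20⌋ = 17 → R; lat ⌊68.1033/10⌋ = 6 → G.
Square: lon ⌊1.7361/2⌋ = 0; lat ⌊8.1033/1⌋ = 8.
Subsquare: lon ⌊1.7361/0.0833333⌋ = 20 → u; lat ⌊0.1033/0.0416667⌋ = 2 → c.

RG08uc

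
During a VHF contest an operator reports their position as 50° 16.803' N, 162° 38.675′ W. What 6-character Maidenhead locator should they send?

AO80qg

Offset from 180°W / 90°S: lon 17.3554°, lat 140.2801°.
Field (20°×10°, letters A–R): lon ⌊17.3554/20⌋ = 0 → A; lat ⌊140.2801/10⌋ = 14 → O.
Square (2°×1°, digits 0–9): lon ⌊17.3554/2⌋ = 8; lat ⌊0.2801/1⌋ = 0.
Subsquare (5′×2.5′, letters a–x): lon ⌊1.3554/0.0833333⌋ = 16 → q; lat ⌊0.2801/0.0416667⌋ = 6 → g.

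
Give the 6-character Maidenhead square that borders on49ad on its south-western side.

ON39xc

Longitude subsquare a = 0; −1 → -1, wraps to 23 = x, carry into square.
Longitude square 4; −1 → 3.
Latitude subsquare d = 3; −1 → 2 = c.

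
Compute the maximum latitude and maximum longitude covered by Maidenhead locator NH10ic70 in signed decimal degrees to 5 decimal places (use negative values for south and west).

-19.91250, 82.73333

Field N=13, H=7: +13·20° lon, +7·10° lat → SW at lon 80°, lat -20°.
Square 1, 0: +1·2° lon, +0·1° lat → SW at lon 82°, lat -20°.
Subsquare i=8, c=2: +8·0.0833333° lon, +2·0.0416667° lat → SW at lon 82.6667°, lat -19.9167°.
Extended square 7, 0: +7·0.00833333° lon, +0·0.00416667° lat → SW at lon 82.725°, lat -19.9167°.
Cell spans 0.00833333° lon × 0.00416667° lat. NE corner is SW corner plus one full cell.
latitude -19.91250, longitude 82.73333.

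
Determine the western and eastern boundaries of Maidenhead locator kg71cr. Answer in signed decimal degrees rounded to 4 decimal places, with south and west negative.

34.1667, 34.2500

Field K=10, G=6: +10·20° lon, +6·10° lat → SW at lon 20°, lat -30°.
Square 7, 1: +7·2° lon, +1·1° lat → SW at lon 34°, lat -29°.
Subsquare c=2, r=17: +2·0.0833333° lon, +17·0.0416667° lat → SW at lon 34.1667°, lat -28.2917°.
Cell spans 0.0833333° lon × 0.0416667° lat.
west 34.1667, east 34.2500.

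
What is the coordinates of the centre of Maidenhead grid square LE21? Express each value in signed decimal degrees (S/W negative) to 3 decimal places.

-48.500, 45.000

Field L=11, E=4: +11·20° lon, +4·10° lat → SW at lon 40°, lat -50°.
Square 2, 1: +2·2° lon, +1·1° lat → SW at lon 44°, lat -49°.
Cell spans 2° lon × 1° lat. Centre is SW corner plus half of each.
latitude -48.500, longitude 45.000.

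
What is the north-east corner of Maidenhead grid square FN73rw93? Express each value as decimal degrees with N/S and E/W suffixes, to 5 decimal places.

Field F=5, N=13: +5·20° lon, +13·10° lat → SW at lon -80°, lat 40°.
Square 7, 3: +7·2° lon, +3·1° lat → SW at lon -66°, lat 43°.
Subsquare r=17, w=22: +17·0.0833333° lon, +22·0.0416667° lat → SW at lon -64.5833°, lat 43.9167°.
Extended square 9, 3: +9·0.00833333° lon, +3·0.00416667° lat → SW at lon -64.5083°, lat 43.9292°.
Cell spans 0.00833333° lon × 0.00416667° lat. NE corner is SW corner plus one full cell.
latitude 43.93333° N, longitude 64.50000° W.

43.93333° N, 64.50000° W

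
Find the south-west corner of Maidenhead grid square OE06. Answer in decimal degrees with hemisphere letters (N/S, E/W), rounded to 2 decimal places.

44.00° S, 100.00° E

Field O=14, E=4: +14·20° lon, +4·10° lat → SW at lon 100°, lat -50°.
Square 0, 6: +0·2° lon, +6·1° lat → SW at lon 100°, lat -44°.
latitude 44.00° S, longitude 100.00° E.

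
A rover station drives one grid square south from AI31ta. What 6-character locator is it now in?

Latitude subsquare a = 0; −1 → -1, wraps to 23 = x, carry into square.
Latitude square 1; −1 → 0.
The longitude characters are unchanged.

AI30tx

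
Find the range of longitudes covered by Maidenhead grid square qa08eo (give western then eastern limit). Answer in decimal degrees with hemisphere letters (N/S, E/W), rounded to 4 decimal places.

140.3333° E, 140.4167° E

Field Q=16, A=0: +16·20° lon, +0·10° lat → SW at lon 140°, lat -90°.
Square 0, 8: +0·2° lon, +8·1° lat → SW at lon 140°, lat -82°.
Subsquare e=4, o=14: +4·0.0833333° lon, +14·0.0416667° lat → SW at lon 140.333°, lat -81.4167°.
Cell spans 0.0833333° lon × 0.0416667° lat.
west 140.3333° E, east 140.4167° E.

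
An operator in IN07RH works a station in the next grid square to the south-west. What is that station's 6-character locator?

IN07qg

Longitude subsquare r = 17; −1 → 16 = q.
Latitude subsquare h = 7; −1 → 6 = g.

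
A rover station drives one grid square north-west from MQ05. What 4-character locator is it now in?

Longitude square 0; −1 → -1, wraps to 9, carry into field.
Longitude field M = 12; −1 → 11 = L.
Latitude square 5; +1 → 6.

LQ96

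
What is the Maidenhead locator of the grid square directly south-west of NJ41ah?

NJ31xg

Longitude subsquare a = 0; −1 → -1, wraps to 23 = x, carry into square.
Longitude square 4; −1 → 3.
Latitude subsquare h = 7; −1 → 6 = g.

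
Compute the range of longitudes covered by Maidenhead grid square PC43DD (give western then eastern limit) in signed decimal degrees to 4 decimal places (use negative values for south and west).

128.2500, 128.3333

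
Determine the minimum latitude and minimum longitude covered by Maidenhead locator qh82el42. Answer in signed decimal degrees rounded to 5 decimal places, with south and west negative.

-17.53333, 156.36667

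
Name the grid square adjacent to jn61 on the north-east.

JN72

Longitude square 6; +1 → 7.
Latitude square 1; +1 → 2.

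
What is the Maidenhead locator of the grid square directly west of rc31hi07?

RC31gi97

Longitude extended square 0; −1 → -1, wraps to 9, carry into subsquare.
Longitude subsquare h = 7; −1 → 6 = g.
The latitude characters are unchanged.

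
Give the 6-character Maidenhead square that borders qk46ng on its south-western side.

Longitude subsquare n = 13; −1 → 12 = m.
Latitude subsquare g = 6; −1 → 5 = f.

QK46mf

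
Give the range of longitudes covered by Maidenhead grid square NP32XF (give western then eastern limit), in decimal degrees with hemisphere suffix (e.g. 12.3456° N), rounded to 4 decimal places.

87.9167° E, 88.0000° E

Field N=13, P=15: +13·20° lon, +15·10° lat → SW at lon 80°, lat 60°.
Square 3, 2: +3·2° lon, +2·1° lat → SW at lon 86°, lat 62°.
Subsquare x=23, f=5: +23·0.0833333° lon, +5·0.0416667° lat → SW at lon 87.9167°, lat 62.2083°.
Cell spans 0.0833333° lon × 0.0416667° lat.
west 87.9167° E, east 88.0000° E.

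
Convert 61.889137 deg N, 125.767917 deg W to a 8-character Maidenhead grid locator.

Shift to the Maidenhead origin (180°W, 90°S): lon 54.23208, lat 151.88914.
Field: lon ⌊54.23208/20⌋ = 2 → C; lat ⌊151.88914/10⌋ = 15 → P.
Square: lon ⌊14.23208/2⌋ = 7; lat ⌊1.88914/1⌋ = 1.
Subsquare: lon ⌊0.23208/0.0833333⌋ = 2 → c; lat ⌊0.88914/0.0416667⌋ = 21 → v.
Extended square: lon ⌊0.06542/0.00833333⌋ = 7; lat ⌊0.01414/0.00416667⌋ = 3.

CP71cv73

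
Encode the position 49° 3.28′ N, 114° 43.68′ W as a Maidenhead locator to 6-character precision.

DN29pb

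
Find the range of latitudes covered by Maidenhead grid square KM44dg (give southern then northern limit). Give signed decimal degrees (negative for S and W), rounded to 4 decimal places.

Field K=10, M=12: +10·20° lon, +12·10° lat → SW at lon 20°, lat 30°.
Square 4, 4: +4·2° lon, +4·1° lat → SW at lon 28°, lat 34°.
Subsquare d=3, g=6: +3·0.0833333° lon, +6·0.0416667° lat → SW at lon 28.25°, lat 34.25°.
Cell spans 0.0833333° lon × 0.0416667° lat.
south 34.2500, north 34.2917.

34.2500, 34.2917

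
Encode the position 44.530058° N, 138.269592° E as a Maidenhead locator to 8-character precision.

PN94dm27

Offset from 180°W / 90°S: lon 318.26959°, lat 134.53006°.
Field: lon ⌊318.26959/20⌋ = 15 → P; lat ⌊134.53006/10⌋ = 13 → N.
Square: lon ⌊18.26959/2⌋ = 9; lat ⌊4.53006/1⌋ = 4.
Subsquare: lon ⌊0.26959/0.0833333⌋ = 3 → d; lat ⌊0.53006/0.0416667⌋ = 12 → m.
Extended square: lon ⌊0.01959/0.00833333⌋ = 2; lat ⌊0.03006/0.00416667⌋ = 7.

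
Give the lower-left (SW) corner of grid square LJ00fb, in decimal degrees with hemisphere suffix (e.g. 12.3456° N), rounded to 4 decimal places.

0.0417° N, 40.4167° E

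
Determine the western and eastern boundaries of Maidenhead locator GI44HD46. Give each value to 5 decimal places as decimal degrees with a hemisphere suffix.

Field G=6, I=8: +6·20° lon, +8·10° lat → SW at lon -60°, lat -10°.
Square 4, 4: +4·2° lon, +4·1° lat → SW at lon -52°, lat -6°.
Subsquare h=7, d=3: +7·0.0833333° lon, +3·0.0416667° lat → SW at lon -51.4167°, lat -5.875°.
Extended square 4, 6: +4·0.00833333° lon, +6·0.00416667° lat → SW at lon -51.3833°, lat -5.85°.
Cell spans 0.00833333° lon × 0.00416667° lat.
west 51.38333° W, east 51.37500° W.

51.38333° W, 51.37500° W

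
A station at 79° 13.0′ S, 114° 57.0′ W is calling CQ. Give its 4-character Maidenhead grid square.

DB20

Offset from 180°W / 90°S: lon 65.05°, lat 10.78°.
Field: 65.05/20 → 3 → D, 10.78/10 → 1 → B; chars DB.
Square: 5.05/2 → 2, 0.78/1 → 0; chars 20.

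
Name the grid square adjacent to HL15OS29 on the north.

HL15ot20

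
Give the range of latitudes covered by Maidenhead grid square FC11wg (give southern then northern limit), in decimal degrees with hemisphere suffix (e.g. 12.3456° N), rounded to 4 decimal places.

68.7500° S, 68.7083° S

Field F=5, C=2: +5·20° lon, +2·10° lat → SW at lon -80°, lat -70°.
Square 1, 1: +1·2° lon, +1·1° lat → SW at lon -78°, lat -69°.
Subsquare w=22, g=6: +22·0.0833333° lon, +6·0.0416667° lat → SW at lon -76.1667°, lat -68.75°.
Cell spans 0.0833333° lon × 0.0416667° lat.
south 68.7500° S, north 68.7083° S.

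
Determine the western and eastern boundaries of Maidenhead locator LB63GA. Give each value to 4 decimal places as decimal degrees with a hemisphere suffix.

Field L=11, B=1: +11·20° lon, +1·10° lat → SW at lon 40°, lat -80°.
Square 6, 3: +6·2° lon, +3·1° lat → SW at lon 52°, lat -77°.
Subsquare g=6, a=0: +6·0.0833333° lon, +0·0.0416667° lat → SW at lon 52.5°, lat -77°.
Cell spans 0.0833333° lon × 0.0416667° lat.
west 52.5000° E, east 52.5833° E.

52.5000° E, 52.5833° E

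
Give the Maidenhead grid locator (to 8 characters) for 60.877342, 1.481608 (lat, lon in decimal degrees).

JP00rv70

Add 180° to longitude and 90° to latitude: 181.48161, 150.87734.
Field (20°×10°, letters A–R): 181.48161/20 → 9 → J, 150.87734/10 → 15 → P; chars JP.
Square (2°×1°, digits 0–9): 1.48161/2 → 0, 0.87734/1 → 0; chars 00.
Subsquare (5′×2.5′, letters a–x): 1.48161/0.0833333 → 17 → r, 0.87734/0.0416667 → 21 → v; chars rv.
Extended square (30″×15″, digits 0–9): 0.06494/0.00833333 → 7, 0.00234/0.00416667 → 0; chars 70.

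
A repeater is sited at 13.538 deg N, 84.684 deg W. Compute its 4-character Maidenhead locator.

EK73

Offset from 180°W / 90°S: lon 95.32°, lat 103.54°.
Field: lon ⌊95.32/20⌋ = 4 → E; lat ⌊103.54/10⌋ = 10 → K.
Square: lon ⌊15.32/2⌋ = 7; lat ⌊3.54/1⌋ = 3.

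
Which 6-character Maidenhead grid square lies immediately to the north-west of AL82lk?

AL82kl

Longitude subsquare l = 11; −1 → 10 = k.
Latitude subsquare k = 10; +1 → 11 = l.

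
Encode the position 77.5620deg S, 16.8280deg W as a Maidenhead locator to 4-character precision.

IB12

Offset from 180°W / 90°S: lon 163.17°, lat 12.44°.
Field (20°×10°, letters A–R): lon ⌊163.17/20⌋ = 8 → I; lat ⌊12.44/10⌋ = 1 → B.
Square (2°×1°, digits 0–9): lon ⌊3.17/2⌋ = 1; lat ⌊2.44/1⌋ = 2.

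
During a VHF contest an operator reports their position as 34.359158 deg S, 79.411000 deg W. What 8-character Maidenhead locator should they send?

FF05hp03

Offset from 180°W / 90°S: lon 100.58900°, lat 55.64084°.
Field: lon ⌊100.58900/20⌋ = 5 → F; lat ⌊55.64084/10⌋ = 5 → F.
Square: lon ⌊0.58900/2⌋ = 0; lat ⌊5.64084/1⌋ = 5.
Subsquare: lon ⌊0.58900/0.0833333⌋ = 7 → h; lat ⌊0.64084/0.0416667⌋ = 15 → p.
Extended square: lon ⌊0.00567/0.00833333⌋ = 0; lat ⌊0.01584/0.00416667⌋ = 3.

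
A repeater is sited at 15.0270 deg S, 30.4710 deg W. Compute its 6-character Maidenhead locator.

HH44sx

Offset from 180°W / 90°S: lon 149.5290°, lat 74.9730°.
Field: lon ⌊149.5290/20⌋ = 7 → H; lat ⌊74.9730/10⌋ = 7 → H.
Square: lon ⌊9.5290/2⌋ = 4; lat ⌊4.9730/1⌋ = 4.
Subsquare: lon ⌊1.5290/0.0833333⌋ = 18 → s; lat ⌊0.9730/0.0416667⌋ = 23 → x.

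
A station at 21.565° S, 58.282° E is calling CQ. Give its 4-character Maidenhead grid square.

Offset from 180°W / 90°S: lon 238.28°, lat 68.44°.
Field (20°×10°, letters A–R): lon ⌊238.28/20⌋ = 11 → L; lat ⌊68.44/10⌋ = 6 → G.
Square (2°×1°, digits 0–9): lon ⌊18.28/2⌋ = 9; lat ⌊8.44/1⌋ = 8.

LG98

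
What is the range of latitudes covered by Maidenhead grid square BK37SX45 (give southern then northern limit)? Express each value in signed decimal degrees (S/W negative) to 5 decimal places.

17.97917, 17.98333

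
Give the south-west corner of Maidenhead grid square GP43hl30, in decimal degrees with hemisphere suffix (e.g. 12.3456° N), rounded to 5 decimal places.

63.45833° N, 51.39167° W

Field G=6, P=15: +6·20° lon, +15·10° lat → SW at lon -60°, lat 60°.
Square 4, 3: +4·2° lon, +3·1° lat → SW at lon -52°, lat 63°.
Subsquare h=7, l=11: +7·0.0833333° lon, +11·0.0416667° lat → SW at lon -51.4167°, lat 63.4583°.
Extended square 3, 0: +3·0.00833333° lon, +0·0.00416667° lat → SW at lon -51.3917°, lat 63.4583°.
latitude 63.45833° N, longitude 51.39167° W.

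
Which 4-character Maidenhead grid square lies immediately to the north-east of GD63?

Longitude square 6; +1 → 7.
Latitude square 3; +1 → 4.

GD74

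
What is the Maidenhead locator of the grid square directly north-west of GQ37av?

Longitude subsquare a = 0; −1 → -1, wraps to 23 = x, carry into square.
Longitude square 3; −1 → 2.
Latitude subsquare v = 21; +1 → 22 = w.

GQ27xw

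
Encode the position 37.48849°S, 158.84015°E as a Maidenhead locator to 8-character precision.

Add 180° to longitude and 90° to latitude: 338.84015, 52.51151.
Field: lon ⌊338.84015/20⌋ = 16 → Q; lat ⌊52.51151/10⌋ = 5 → F.
Square: lon ⌊18.84015/2⌋ = 9; lat ⌊2.51151/1⌋ = 2.
Subsquare: lon ⌊0.84015/0.0833333⌋ = 10 → k; lat ⌊0.51151/0.0416667⌋ = 12 → m.
Extended square: lon ⌊0.00682/0.00833333⌋ = 0; lat ⌊0.01151/0.00416667⌋ = 2.

QF92km02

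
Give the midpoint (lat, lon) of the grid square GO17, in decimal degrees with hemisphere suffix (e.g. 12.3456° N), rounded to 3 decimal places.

57.500° N, 57.000° W

Field G=6, O=14: +6·20° lon, +14·10° lat → SW at lon -60°, lat 50°.
Square 1, 7: +1·2° lon, +7·1° lat → SW at lon -58°, lat 57°.
Cell spans 2° lon × 1° lat. Centre is SW corner plus half of each.
latitude 57.500° N, longitude 57.000° W.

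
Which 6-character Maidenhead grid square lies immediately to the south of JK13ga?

JK12gx

Latitude subsquare a = 0; −1 → -1, wraps to 23 = x, carry into square.
Latitude square 3; −1 → 2.
The longitude characters are unchanged.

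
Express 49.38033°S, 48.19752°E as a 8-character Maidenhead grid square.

Shift to the Maidenhead origin (180°W, 90°S): lon 228.19752, lat 40.61967.
Field (20°×10°, letters A–R): 228.19752/20 → 11 → L, 40.61967/10 → 4 → E; chars LE.
Square (2°×1°, digits 0–9): 8.19752/2 → 4, 0.61967/1 → 0; chars 40.
Subsquare (5′×2.5′, letters a–x): 0.19752/0.0833333 → 2 → c, 0.61967/0.0416667 → 14 → o; chars co.
Extended square (30″×15″, digits 0–9): 0.03085/0.00833333 → 3, 0.03634/0.00416667 → 8; chars 38.

LE40co38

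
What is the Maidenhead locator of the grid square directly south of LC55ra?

LC54rx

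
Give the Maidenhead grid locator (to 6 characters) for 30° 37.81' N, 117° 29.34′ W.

DM10gp

Shift to the Maidenhead origin (180°W, 90°S): lon 62.5110, lat 120.6302.
Field (20°×10°, letters A–R): lon ⌊62.5110/20⌋ = 3 → D; lat ⌊120.6302/10⌋ = 12 → M.
Square (2°×1°, digits 0–9): lon ⌊2.5110/2⌋ = 1; lat ⌊0.6302/1⌋ = 0.
Subsquare (5′×2.5′, letters a–x): lon ⌊0.5110/0.0833333⌋ = 6 → g; lat ⌊0.6302/0.0416667⌋ = 15 → p.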